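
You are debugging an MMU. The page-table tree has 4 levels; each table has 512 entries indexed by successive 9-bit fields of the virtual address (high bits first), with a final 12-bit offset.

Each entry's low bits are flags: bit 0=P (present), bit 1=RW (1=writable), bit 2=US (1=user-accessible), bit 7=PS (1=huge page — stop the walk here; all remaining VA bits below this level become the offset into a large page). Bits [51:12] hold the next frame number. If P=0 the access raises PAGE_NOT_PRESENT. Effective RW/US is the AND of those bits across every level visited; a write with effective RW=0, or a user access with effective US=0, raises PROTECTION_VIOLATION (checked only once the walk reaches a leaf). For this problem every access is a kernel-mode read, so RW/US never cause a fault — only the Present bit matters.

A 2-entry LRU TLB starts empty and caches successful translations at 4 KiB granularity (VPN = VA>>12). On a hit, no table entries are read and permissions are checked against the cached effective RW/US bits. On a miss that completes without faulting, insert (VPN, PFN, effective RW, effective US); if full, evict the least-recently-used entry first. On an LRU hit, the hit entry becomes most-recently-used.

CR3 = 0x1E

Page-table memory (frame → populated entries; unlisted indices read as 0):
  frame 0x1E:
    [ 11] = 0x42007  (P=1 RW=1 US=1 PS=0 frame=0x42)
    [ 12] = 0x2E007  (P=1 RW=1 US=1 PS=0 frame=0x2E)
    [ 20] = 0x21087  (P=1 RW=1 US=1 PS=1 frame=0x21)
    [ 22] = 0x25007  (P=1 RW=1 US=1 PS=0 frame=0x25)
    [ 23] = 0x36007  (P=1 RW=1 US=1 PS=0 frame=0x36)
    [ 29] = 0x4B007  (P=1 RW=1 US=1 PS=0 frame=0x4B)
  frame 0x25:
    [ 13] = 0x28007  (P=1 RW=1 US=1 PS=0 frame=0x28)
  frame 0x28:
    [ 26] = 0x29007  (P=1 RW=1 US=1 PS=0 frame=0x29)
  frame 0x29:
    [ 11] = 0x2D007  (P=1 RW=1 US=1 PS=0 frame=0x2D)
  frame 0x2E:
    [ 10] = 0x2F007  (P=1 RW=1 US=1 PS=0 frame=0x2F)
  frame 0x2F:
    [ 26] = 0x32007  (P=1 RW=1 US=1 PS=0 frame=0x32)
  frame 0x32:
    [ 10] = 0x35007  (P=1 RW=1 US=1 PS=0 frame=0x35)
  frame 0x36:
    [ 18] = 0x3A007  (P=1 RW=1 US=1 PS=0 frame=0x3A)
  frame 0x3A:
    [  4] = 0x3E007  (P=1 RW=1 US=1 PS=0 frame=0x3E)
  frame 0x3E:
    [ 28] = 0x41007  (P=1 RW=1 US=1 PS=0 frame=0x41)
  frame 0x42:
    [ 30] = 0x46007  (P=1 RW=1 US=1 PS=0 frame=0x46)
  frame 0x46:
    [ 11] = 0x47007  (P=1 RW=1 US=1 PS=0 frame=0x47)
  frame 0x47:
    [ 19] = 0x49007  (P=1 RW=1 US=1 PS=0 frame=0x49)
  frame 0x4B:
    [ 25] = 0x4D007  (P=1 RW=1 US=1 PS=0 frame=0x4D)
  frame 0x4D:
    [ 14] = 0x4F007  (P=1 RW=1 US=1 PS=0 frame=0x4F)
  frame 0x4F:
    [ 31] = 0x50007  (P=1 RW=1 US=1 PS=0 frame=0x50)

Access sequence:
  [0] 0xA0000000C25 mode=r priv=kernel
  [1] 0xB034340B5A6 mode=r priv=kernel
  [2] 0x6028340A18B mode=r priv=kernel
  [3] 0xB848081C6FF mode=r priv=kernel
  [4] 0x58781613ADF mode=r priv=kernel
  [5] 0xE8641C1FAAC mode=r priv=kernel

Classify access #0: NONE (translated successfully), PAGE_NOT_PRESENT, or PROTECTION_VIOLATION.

Trace:
#0 VA=0xA0000000C25 (r,kernel):
  lvl0: tbl 0x1E, slot 20 ⇒ 0x21087 (P1/RW1/US1/PS1)
  → PA=0x21C25 (huge @L0)  (1 entries read)
#1 VA=0xB034340B5A6 (r,kernel):
  lvl0: tbl 0x1E, slot 22 ⇒ 0x25007 (P1/RW1/US1/PS0)
  lvl1: tbl 0x25, slot 13 ⇒ 0x28007 (P1/RW1/US1/PS0)
  lvl2: tbl 0x28, slot 26 ⇒ 0x29007 (P1/RW1/US1/PS0)
  lvl3: tbl 0x29, slot 11 ⇒ 0x2D007 (P1/RW1/US1/PS0)
  → PA=0x2D5A6  (4 entries read)
#2 VA=0x6028340A18B (r,kernel):
  lvl0: tbl 0x1E, slot 12 ⇒ 0x2E007 (P1/RW1/US1/PS0)
  lvl1: tbl 0x2E, slot 10 ⇒ 0x2F007 (P1/RW1/US1/PS0)
  lvl2: tbl 0x2F, slot 26 ⇒ 0x32007 (P1/RW1/US1/PS0)
  lvl3: tbl 0x32, slot 10 ⇒ 0x35007 (P1/RW1/US1/PS0)
  → PA=0x3518B  (4 entries read)
#3 VA=0xB848081C6FF (r,kernel):
  lvl0: tbl 0x1E, slot 23 ⇒ 0x36007 (P1/RW1/US1/PS0)
  lvl1: tbl 0x36, slot 18 ⇒ 0x3A007 (P1/RW1/US1/PS0)
  lvl2: tbl 0x3A, slot 4 ⇒ 0x3E007 (P1/RW1/US1/PS0)
  lvl3: tbl 0x3E, slot 28 ⇒ 0x41007 (P1/RW1/US1/PS0)
  → PA=0x416FF  (4 entries read)
#4 VA=0x58781613ADF (r,kernel):
  lvl0: tbl 0x1E, slot 11 ⇒ 0x42007 (P1/RW1/US1/PS0)
  lvl1: tbl 0x42, slot 30 ⇒ 0x46007 (P1/RW1/US1/PS0)
  lvl2: tbl 0x46, slot 11 ⇒ 0x47007 (P1/RW1/US1/PS0)
  lvl3: tbl 0x47, slot 19 ⇒ 0x49007 (P1/RW1/US1/PS0)
  → PA=0x49ADF  (4 entries read)
#5 VA=0xE8641C1FAAC (r,kernel):
  lvl0: tbl 0x1E, slot 29 ⇒ 0x4B007 (P1/RW1/US1/PS0)
  lvl1: tbl 0x4B, slot 25 ⇒ 0x4D007 (P1/RW1/US1/PS0)
  lvl2: tbl 0x4D, slot 14 ⇒ 0x4F007 (P1/RW1/US1/PS0)
  lvl3: tbl 0x4F, slot 31 ⇒ 0x50007 (P1/RW1/US1/PS0)
  → PA=0x50AAC  (4 entries read)

Access #0 fault: NONE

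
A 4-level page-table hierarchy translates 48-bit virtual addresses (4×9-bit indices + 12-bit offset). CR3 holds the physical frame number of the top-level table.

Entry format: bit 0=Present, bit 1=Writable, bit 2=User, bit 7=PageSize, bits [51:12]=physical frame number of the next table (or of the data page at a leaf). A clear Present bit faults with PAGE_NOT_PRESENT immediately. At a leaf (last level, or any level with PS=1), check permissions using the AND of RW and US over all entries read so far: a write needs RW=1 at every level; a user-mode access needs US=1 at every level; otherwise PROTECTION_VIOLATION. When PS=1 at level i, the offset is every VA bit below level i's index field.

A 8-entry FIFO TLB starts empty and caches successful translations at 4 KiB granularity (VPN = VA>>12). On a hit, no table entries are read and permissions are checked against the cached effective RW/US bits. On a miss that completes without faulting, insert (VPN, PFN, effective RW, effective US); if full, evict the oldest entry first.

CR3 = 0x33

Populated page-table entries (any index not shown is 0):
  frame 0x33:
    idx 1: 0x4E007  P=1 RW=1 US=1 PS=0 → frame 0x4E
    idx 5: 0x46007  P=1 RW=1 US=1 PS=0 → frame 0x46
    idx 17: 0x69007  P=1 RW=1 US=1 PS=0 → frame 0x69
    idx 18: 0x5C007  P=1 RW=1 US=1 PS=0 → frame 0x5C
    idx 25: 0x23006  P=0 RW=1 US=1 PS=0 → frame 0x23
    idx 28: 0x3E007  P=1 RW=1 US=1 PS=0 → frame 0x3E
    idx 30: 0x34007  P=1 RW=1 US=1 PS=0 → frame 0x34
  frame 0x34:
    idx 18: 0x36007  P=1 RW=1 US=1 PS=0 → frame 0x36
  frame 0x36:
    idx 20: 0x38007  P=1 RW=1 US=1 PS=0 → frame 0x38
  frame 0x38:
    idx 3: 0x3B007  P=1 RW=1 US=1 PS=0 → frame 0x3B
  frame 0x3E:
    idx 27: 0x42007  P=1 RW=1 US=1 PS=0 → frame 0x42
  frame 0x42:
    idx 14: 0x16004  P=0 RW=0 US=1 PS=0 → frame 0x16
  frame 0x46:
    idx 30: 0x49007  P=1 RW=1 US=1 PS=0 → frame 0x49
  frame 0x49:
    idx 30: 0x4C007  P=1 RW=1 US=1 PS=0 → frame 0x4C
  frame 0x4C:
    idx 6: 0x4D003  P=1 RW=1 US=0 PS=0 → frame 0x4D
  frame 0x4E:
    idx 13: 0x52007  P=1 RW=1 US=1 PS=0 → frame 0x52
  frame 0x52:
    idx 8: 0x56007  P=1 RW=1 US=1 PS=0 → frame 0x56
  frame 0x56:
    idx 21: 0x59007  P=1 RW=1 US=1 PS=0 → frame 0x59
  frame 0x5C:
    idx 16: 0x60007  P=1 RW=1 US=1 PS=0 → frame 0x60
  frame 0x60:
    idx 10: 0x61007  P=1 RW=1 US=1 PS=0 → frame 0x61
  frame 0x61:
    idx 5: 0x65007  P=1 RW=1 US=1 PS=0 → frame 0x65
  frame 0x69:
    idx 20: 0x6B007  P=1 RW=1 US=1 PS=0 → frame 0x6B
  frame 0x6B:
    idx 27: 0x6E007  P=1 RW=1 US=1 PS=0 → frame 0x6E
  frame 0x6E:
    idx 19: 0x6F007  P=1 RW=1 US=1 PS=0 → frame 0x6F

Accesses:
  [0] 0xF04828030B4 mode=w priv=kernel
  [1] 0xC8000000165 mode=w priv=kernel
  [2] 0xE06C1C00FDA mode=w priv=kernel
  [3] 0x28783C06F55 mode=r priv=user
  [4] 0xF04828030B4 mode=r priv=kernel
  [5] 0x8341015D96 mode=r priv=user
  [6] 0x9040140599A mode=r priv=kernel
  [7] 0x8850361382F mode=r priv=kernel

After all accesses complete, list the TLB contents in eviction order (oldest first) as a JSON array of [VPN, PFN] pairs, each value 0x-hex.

Per-access translation:
#0 VA=0xF04828030B4 (w,kernel):
  L0: frame=0x33 idx=30 entry=0x34007 [P=1 RW=1 US=1 PS=0]
  L1: frame=0x34 idx=18 entry=0x36007 [P=1 RW=1 US=1 PS=0]
  L2: frame=0x36 idx=20 entry=0x38007 [P=1 RW=1 US=1 PS=0]
  L3: frame=0x38 idx=3 entry=0x3B007 [P=1 RW=1 US=1 PS=0]
  ⇒ phys 0x3B0B4  [4 reads]
#1 VA=0xC8000000165 (w,kernel):
  L0: frame=0x33 idx=25 entry=0x23006 [P=0 RW=1 US=1 PS=0]
  ✗ PAGE_NOT_PRESENT  [1 reads]
#2 VA=0xE06C1C00FDA (w,kernel):
  L0: frame=0x33 idx=28 entry=0x3E007 [P=1 RW=1 US=1 PS=0]
  L1: frame=0x3E idx=27 entry=0x42007 [P=1 RW=1 US=1 PS=0]
  L2: frame=0x42 idx=14 entry=0x16004 [P=0 RW=0 US=1 PS=0]
  ✗ PAGE_NOT_PRESENT  [3 reads]
#3 VA=0x28783C06F55 (r,user):
  L0: frame=0x33 idx=5 entry=0x46007 [P=1 RW=1 US=1 PS=0]
  L1: frame=0x46 idx=30 entry=0x49007 [P=1 RW=1 US=1 PS=0]
  L2: frame=0x49 idx=30 entry=0x4C007 [P=1 RW=1 US=1 PS=0]
  L3: frame=0x4C idx=6 entry=0x4D003 [P=1 RW=1 US=0 PS=0]
  ✗ PROTECTION_VIOLATION  [4 reads]
#4 VA=0xF04828030B4 (r,kernel):
  TLB hit vpn=0xF0482803 → PA=0x3B0B4
#5 VA=0x8341015D96 (r,user):
  L0: frame=0x33 idx=1 entry=0x4E007 [P=1 RW=1 US=1 PS=0]
  L1: frame=0x4E idx=13 entry=0x52007 [P=1 RW=1 US=1 PS=0]
  L2: frame=0x52 idx=8 entry=0x56007 [P=1 RW=1 US=1 PS=0]
  L3: frame=0x56 idx=21 entry=0x59007 [P=1 RW=1 US=1 PS=0]
  ⇒ phys 0x59D96  [4 reads]
#6 VA=0x9040140599A (r,kernel):
  L0: frame=0x33 idx=18 entry=0x5C007 [P=1 RW=1 US=1 PS=0]
  L1: frame=0x5C idx=16 entry=0x60007 [P=1 RW=1 US=1 PS=0]
  L2: frame=0x60 idx=10 entry=0x61007 [P=1 RW=1 US=1 PS=0]
  L3: frame=0x61 idx=5 entry=0x65007 [P=1 RW=1 US=1 PS=0]
  ⇒ phys 0x6599A  [4 reads]
#7 VA=0x8850361382F (r,kernel):
  L0: frame=0x33 idx=17 entry=0x69007 [P=1 RW=1 US=1 PS=0]
  L1: frame=0x69 idx=20 entry=0x6B007 [P=1 RW=1 US=1 PS=0]
  L2: frame=0x6B idx=27 entry=0x6E007 [P=1 RW=1 US=1 PS=0]
  L3: frame=0x6E idx=19 entry=0x6F007 [P=1 RW=1 US=1 PS=0]
  ⇒ phys 0x6F82F  [4 reads]

TLB: [["0xF0482803", "0x3B"], ["0x8341015", "0x59"], ["0x90401405", "0x65"], ["0x88503613", "0x6F"]]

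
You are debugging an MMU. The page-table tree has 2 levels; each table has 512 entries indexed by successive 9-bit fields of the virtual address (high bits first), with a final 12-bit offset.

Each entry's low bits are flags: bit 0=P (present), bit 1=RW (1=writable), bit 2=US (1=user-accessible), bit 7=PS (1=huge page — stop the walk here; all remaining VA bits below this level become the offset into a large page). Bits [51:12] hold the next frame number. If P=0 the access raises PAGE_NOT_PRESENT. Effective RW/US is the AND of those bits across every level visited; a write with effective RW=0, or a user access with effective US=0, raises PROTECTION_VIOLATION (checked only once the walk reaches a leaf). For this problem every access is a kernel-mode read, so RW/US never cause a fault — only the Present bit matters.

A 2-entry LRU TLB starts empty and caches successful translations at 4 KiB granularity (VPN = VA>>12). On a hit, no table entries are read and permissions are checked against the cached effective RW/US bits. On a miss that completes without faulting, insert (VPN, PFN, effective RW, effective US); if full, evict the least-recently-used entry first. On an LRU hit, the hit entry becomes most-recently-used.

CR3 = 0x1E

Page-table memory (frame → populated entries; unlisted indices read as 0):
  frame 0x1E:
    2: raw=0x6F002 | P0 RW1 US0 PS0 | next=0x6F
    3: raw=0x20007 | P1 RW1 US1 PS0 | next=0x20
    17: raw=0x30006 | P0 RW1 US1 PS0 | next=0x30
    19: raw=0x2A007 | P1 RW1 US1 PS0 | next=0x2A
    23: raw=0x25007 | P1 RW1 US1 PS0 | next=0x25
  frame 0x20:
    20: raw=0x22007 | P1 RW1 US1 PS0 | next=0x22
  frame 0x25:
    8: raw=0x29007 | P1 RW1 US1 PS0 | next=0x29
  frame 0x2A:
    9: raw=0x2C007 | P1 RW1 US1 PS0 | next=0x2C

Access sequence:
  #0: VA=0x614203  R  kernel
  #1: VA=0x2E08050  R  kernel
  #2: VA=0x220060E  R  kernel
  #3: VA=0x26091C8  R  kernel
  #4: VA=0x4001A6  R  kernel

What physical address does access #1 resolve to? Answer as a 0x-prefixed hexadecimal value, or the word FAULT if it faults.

Walk each access:
#0 VA=0x614203 (r,kernel):
  L0 @0x1E[3] → 0x20007  P=1,RW=1,US=1,PS=0
  L1 @0x20[20] → 0x22007  P=1,RW=1,US=1,PS=0
  → PA=0x22203  (2 entries read)
#1 VA=0x2E08050 (r,kernel):
  L0 @0x1E[23] → 0x25007  P=1,RW=1,US=1,PS=0
  L1 @0x25[8] → 0x29007  P=1,RW=1,US=1,PS=0
  → PA=0x29050  (2 entries read)
#2 VA=0x220060E (r,kernel):
  L0 @0x1E[17] → 0x30006  P=0,RW=1,US=1,PS=0
  ⇒ fault: PAGE_NOT_PRESENT  — 1 lookups
#3 VA=0x26091C8 (r,kernel):
  L0 @0x1E[19] → 0x2A007  P=1,RW=1,US=1,PS=0
  L1 @0x2A[9] → 0x2C007  P=1,RW=1,US=1,PS=0
  → PA=0x2C1C8  (2 entries read)
#4 VA=0x4001A6 (r,kernel):
  L0 @0x1E[2] → 0x6F002  P=0,RW=1,US=0,PS=0
  ⇒ fault: PAGE_NOT_PRESENT  — 1 lookups

Access #1 PA: 0x29050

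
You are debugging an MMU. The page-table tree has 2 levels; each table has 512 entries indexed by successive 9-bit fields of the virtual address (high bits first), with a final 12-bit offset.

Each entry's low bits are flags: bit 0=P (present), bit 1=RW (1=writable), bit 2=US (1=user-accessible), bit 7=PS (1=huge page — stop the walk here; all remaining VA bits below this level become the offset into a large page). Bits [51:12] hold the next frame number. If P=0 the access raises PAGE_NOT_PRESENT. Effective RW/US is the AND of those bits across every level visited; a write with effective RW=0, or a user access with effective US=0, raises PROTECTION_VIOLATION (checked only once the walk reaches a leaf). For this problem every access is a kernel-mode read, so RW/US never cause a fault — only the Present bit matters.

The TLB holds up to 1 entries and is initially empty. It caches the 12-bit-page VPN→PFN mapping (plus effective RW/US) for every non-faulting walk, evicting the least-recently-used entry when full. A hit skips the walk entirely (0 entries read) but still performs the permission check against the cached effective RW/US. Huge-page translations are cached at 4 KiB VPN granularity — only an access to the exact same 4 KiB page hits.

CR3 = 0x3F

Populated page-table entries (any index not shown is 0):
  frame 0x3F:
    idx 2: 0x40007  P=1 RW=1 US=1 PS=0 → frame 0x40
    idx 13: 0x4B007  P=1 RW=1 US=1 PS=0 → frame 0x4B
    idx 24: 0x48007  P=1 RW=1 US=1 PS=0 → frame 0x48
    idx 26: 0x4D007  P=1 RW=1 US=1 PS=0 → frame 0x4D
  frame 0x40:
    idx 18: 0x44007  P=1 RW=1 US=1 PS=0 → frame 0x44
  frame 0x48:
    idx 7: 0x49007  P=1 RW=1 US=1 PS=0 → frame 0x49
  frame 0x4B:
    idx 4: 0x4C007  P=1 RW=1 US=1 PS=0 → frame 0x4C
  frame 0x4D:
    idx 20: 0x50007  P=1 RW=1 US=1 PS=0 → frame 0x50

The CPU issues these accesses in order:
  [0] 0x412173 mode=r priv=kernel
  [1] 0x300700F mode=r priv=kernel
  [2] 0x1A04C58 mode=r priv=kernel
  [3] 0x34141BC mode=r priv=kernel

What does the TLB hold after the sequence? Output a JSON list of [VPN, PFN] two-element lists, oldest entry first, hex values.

Per-access translation:
#0 VA=0x412173 (r,kernel):
  lvl0: tbl 0x3F, slot 2 ⇒ 0x40007 (P1/RW1/US1/PS0)
  lvl1: tbl 0x40, slot 18 ⇒ 0x44007 (P1/RW1/US1/PS0)
  ✓ 0x44173  — 2 lookups
#1 VA=0x300700F (r,kernel):
  lvl0: tbl 0x3F, slot 24 ⇒ 0x48007 (P1/RW1/US1/PS0)
  lvl1: tbl 0x48, slot 7 ⇒ 0x49007 (P1/RW1/US1/PS0)
  ✓ 0x4900F  — 2 lookups
#2 VA=0x1A04C58 (r,kernel):
  lvl0: tbl 0x3F, slot 13 ⇒ 0x4B007 (P1/RW1/US1/PS0)
  lvl1: tbl 0x4B, slot 4 ⇒ 0x4C007 (P1/RW1/US1/PS0)
  ✓ 0x4CC58  — 2 lookups
#3 VA=0x34141BC (r,kernel):
  lvl0: tbl 0x3F, slot 26 ⇒ 0x4D007 (P1/RW1/US1/PS0)
  lvl1: tbl 0x4D, slot 20 ⇒ 0x50007 (P1/RW1/US1/PS0)
  ✓ 0x501BC  — 2 lookups

TLB: [["0x3414", "0x50"]]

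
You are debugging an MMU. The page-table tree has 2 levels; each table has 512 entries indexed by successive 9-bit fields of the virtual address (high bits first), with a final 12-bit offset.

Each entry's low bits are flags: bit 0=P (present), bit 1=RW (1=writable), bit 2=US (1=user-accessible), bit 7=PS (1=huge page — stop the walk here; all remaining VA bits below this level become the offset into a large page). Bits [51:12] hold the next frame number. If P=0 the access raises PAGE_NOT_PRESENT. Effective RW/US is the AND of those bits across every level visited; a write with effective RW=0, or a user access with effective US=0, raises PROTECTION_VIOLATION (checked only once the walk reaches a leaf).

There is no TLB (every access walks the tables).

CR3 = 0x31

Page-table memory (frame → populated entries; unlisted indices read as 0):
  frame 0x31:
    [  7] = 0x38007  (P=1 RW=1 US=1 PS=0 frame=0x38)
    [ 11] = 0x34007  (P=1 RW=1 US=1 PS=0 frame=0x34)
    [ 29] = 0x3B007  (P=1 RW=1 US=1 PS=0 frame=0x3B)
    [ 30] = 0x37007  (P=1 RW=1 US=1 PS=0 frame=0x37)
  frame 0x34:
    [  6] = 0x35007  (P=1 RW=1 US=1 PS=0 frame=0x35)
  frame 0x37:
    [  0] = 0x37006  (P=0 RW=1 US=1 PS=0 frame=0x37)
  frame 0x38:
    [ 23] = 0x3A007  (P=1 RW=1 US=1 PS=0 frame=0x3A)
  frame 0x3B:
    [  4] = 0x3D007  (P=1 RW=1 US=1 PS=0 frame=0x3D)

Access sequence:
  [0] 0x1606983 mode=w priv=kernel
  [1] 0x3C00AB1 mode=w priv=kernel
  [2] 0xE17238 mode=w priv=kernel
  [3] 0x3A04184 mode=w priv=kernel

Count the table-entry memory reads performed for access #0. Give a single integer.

Trace:
#0 VA=0x1606983 (w,kernel):
  lvl0: tbl 0x31, slot 11 ⇒ 0x34007 (P1/RW1/US1/PS0)
  lvl1: tbl 0x34, slot 6 ⇒ 0x35007 (P1/RW1/US1/PS0)
  ✓ 0x35983  — 2 lookups
#1 VA=0x3C00AB1 (w,kernel):
  lvl0: tbl 0x31, slot 30 ⇒ 0x37007 (P1/RW1/US1/PS0)
  lvl1: tbl 0x37, slot 0 ⇒ 0x37006 (P0/RW1/US1/PS0)
  ✗ PAGE_NOT_PRESENT  [2 reads]
#2 VA=0xE17238 (w,kernel):
  lvl0: tbl 0x31, slot 7 ⇒ 0x38007 (P1/RW1/US1/PS0)
  lvl1: tbl 0x38, slot 23 ⇒ 0x3A007 (P1/RW1/US1/PS0)
  ✓ 0x3A238  — 2 lookups
#3 VA=0x3A04184 (w,kernel):
  lvl0: tbl 0x31, slot 29 ⇒ 0x3B007 (P1/RW1/US1/PS0)
  lvl1: tbl 0x3B, slot 4 ⇒ 0x3D007 (P1/RW1/US1/PS0)
  ✓ 0x3D184  — 2 lookups

Entries read for #0: 2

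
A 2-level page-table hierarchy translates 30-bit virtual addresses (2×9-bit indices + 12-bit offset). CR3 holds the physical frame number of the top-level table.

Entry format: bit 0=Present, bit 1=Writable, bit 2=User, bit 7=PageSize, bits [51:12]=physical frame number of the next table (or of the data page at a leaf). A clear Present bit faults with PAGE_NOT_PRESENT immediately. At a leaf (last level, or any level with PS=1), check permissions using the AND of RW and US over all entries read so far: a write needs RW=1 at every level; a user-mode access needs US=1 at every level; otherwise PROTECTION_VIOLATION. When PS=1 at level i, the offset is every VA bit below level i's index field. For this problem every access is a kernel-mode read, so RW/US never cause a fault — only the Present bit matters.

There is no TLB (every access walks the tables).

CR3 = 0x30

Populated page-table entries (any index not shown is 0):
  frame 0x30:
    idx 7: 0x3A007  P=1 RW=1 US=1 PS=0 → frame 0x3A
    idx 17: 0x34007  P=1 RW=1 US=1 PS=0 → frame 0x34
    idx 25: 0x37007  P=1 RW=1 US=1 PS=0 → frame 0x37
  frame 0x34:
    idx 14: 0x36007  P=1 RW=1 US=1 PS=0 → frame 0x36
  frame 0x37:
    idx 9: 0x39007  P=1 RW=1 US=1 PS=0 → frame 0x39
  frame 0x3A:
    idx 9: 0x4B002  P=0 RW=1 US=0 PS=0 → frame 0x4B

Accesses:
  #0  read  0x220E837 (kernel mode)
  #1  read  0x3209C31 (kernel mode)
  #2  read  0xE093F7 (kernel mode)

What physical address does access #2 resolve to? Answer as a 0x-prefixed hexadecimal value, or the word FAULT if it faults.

Walk each access:
#0 VA=0x220E837 (r,kernel):
  L0 @0x30[17] → 0x34007  P=1,RW=1,US=1,PS=0
  L1 @0x34[14] → 0x36007  P=1,RW=1,US=1,PS=0
  ✓ 0x36837  — 2 lookups
#1 VA=0x3209C31 (r,kernel):
  L0 @0x30[25] → 0x37007  P=1,RW=1,US=1,PS=0
  L1 @0x37[9] → 0x39007  P=1,RW=1,US=1,PS=0
  ✓ 0x39C31  — 2 lookups
#2 VA=0xE093F7 (r,kernel):
  L0 @0x30[7] → 0x3A007  P=1,RW=1,US=1,PS=0
  L1 @0x3A[9] → 0x4B002  P=0,RW=1,US=0,PS=0
  ⇒ fault: PAGE_NOT_PRESENT  — 2 lookups

Access #2 PA: FAULT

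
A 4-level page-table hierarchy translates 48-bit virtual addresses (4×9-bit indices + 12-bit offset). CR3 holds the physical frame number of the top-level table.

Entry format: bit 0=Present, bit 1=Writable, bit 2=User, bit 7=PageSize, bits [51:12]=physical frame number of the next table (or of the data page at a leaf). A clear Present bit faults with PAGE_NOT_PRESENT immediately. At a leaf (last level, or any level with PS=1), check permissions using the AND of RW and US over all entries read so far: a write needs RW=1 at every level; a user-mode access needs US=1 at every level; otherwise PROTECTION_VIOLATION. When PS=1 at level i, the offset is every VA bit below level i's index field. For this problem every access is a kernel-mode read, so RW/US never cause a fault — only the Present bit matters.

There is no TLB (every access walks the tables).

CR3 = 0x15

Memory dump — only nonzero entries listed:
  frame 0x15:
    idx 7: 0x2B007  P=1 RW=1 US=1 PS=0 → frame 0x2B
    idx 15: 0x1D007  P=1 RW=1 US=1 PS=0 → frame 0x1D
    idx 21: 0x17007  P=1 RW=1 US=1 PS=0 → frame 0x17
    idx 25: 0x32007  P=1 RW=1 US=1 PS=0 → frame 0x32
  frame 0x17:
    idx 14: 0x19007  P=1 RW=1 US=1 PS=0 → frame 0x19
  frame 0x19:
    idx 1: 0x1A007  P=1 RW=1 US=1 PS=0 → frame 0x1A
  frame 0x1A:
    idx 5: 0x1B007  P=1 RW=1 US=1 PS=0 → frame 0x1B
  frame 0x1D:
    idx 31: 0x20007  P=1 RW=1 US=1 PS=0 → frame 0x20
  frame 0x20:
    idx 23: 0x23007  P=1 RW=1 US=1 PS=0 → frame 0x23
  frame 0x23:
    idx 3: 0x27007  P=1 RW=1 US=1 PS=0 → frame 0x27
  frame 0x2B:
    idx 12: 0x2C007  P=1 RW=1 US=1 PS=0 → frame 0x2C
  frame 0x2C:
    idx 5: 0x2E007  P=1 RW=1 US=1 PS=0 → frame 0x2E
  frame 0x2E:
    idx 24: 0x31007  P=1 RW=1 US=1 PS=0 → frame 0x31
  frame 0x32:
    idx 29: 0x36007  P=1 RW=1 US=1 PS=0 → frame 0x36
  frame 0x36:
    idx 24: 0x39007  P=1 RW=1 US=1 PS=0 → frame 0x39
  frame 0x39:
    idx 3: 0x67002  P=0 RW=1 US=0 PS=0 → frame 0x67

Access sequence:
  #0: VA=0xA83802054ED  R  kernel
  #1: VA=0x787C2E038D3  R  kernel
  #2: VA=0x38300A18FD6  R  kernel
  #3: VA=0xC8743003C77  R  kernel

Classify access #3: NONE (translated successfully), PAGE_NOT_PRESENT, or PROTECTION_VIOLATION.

Walk each access:
#0 VA=0xA83802054ED (r,kernel):
  L0: frame=0x15 idx=21 entry=0x17007 [P=1 RW=1 US=1 PS=0]
  L1: frame=0x17 idx=14 entry=0x19007 [P=1 RW=1 US=1 PS=0]
  L2: frame=0x19 idx=1 entry=0x1A007 [P=1 RW=1 US=1 PS=0]
  L3: frame=0x1A idx=5 entry=0x1B007 [P=1 RW=1 US=1 PS=0]
  ✓ 0x1B4ED  — 4 lookups
#1 VA=0x787C2E038D3 (r,kernel):
  L0: frame=0x15 idx=15 entry=0x1D007 [P=1 RW=1 US=1 PS=0]
  L1: frame=0x1D idx=31 entry=0x20007 [P=1 RW=1 US=1 PS=0]
  L2: frame=0x20 idx=23 entry=0x23007 [P=1 RW=1 US=1 PS=0]
  L3: frame=0x23 idx=3 entry=0x27007 [P=1 RW=1 US=1 PS=0]
  ✓ 0x278D3  — 4 lookups
#2 VA=0x38300A18FD6 (r,kernel):
  L0: frame=0x15 idx=7 entry=0x2B007 [P=1 RW=1 US=1 PS=0]
  L1: frame=0x2B idx=12 entry=0x2C007 [P=1 RW=1 US=1 PS=0]
  L2: frame=0x2C idx=5 entry=0x2E007 [P=1 RW=1 US=1 PS=0]
  L3: frame=0x2E idx=24 entry=0x31007 [P=1 RW=1 US=1 PS=0]
  ✓ 0x31FD6  — 4 lookups
#3 VA=0xC8743003C77 (r,kernel):
  L0: frame=0x15 idx=25 entry=0x32007 [P=1 RW=1 US=1 PS=0]
  L1: frame=0x32 idx=29 entry=0x36007 [P=1 RW=1 US=1 PS=0]
  L2: frame=0x36 idx=24 entry=0x39007 [P=1 RW=1 US=1 PS=0]
  L3: frame=0x39 idx=3 entry=0x67002 [P=0 RW=1 US=0 PS=0]
  ✗ PAGE_NOT_PRESENT  [4 reads]

Access #3 fault: PAGE_NOT_PRESENT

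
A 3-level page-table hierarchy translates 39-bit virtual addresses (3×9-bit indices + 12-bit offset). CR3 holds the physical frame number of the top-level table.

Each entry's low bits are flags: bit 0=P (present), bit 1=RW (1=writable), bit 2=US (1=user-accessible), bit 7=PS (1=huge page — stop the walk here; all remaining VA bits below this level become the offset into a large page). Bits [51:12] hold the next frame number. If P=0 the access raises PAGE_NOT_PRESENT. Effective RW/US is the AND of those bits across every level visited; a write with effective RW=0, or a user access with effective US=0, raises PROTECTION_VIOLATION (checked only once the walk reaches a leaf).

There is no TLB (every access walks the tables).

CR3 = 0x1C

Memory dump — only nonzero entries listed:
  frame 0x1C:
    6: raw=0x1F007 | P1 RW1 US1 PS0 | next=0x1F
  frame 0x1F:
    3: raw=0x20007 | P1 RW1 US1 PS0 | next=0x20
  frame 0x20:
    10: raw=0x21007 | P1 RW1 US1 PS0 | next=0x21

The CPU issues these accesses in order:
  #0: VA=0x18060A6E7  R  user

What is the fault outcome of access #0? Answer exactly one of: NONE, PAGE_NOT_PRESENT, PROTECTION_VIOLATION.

Trace:
#0 VA=0x18060A6E7 (r,user):
  L0 @0x1C[6] → 0x1F007  P=1,RW=1,US=1,PS=0
  L1 @0x1F[3] → 0x20007  P=1,RW=1,US=1,PS=0
  L2 @0x20[10] → 0x21007  P=1,RW=1,US=1,PS=0
  ⇒ phys 0x216E7  [3 reads]

Access #0 fault: NONE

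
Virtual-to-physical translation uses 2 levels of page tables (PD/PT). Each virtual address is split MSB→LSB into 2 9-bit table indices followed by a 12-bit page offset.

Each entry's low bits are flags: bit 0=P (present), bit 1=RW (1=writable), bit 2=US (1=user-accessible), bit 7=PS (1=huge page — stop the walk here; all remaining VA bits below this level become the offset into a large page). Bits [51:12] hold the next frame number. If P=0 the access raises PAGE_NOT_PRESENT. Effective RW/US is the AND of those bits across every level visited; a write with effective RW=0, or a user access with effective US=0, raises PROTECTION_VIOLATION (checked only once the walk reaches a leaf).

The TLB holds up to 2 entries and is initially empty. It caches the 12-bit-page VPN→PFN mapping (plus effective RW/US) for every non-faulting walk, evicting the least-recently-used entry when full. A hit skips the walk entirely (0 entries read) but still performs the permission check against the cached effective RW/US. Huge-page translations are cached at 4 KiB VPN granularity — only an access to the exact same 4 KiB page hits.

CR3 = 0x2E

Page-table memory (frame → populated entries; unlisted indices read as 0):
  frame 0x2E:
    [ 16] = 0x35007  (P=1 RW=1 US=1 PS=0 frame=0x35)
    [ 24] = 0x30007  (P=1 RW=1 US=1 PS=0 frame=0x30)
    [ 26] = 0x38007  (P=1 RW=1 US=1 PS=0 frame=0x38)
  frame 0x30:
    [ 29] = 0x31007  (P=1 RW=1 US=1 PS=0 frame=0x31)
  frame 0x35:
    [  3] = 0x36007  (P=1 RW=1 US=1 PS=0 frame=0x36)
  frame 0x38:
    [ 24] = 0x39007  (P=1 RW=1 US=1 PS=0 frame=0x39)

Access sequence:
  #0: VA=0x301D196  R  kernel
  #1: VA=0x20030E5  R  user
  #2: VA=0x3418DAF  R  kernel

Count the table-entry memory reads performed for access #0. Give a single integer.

Walk each access:
#0 VA=0x301D196 (r,kernel):
  lvl0: tbl 0x2E, slot 24 ⇒ 0x30007 (P1/RW1/US1/PS0)
  lvl1: tbl 0x30, slot 29 ⇒ 0x31007 (P1/RW1/US1/PS0)
  → PA=0x31196  (2 entries read)
#1 VA=0x20030E5 (r,user):
  lvl0: tbl 0x2E, slot 16 ⇒ 0x35007 (P1/RW1/US1/PS0)
  lvl1: tbl 0x35, slot 3 ⇒ 0x36007 (P1/RW1/US1/PS0)
  → PA=0x360E5  (2 entries read)
#2 VA=0x3418DAF (r,kernel):
  lvl0: tbl 0x2E, slot 26 ⇒ 0x38007 (P1/RW1/US1/PS0)
  lvl1: tbl 0x38, slot 24 ⇒ 0x39007 (P1/RW1/US1/PS0)
  → PA=0x39DAF  (2 entries read)

Entries read for #0: 2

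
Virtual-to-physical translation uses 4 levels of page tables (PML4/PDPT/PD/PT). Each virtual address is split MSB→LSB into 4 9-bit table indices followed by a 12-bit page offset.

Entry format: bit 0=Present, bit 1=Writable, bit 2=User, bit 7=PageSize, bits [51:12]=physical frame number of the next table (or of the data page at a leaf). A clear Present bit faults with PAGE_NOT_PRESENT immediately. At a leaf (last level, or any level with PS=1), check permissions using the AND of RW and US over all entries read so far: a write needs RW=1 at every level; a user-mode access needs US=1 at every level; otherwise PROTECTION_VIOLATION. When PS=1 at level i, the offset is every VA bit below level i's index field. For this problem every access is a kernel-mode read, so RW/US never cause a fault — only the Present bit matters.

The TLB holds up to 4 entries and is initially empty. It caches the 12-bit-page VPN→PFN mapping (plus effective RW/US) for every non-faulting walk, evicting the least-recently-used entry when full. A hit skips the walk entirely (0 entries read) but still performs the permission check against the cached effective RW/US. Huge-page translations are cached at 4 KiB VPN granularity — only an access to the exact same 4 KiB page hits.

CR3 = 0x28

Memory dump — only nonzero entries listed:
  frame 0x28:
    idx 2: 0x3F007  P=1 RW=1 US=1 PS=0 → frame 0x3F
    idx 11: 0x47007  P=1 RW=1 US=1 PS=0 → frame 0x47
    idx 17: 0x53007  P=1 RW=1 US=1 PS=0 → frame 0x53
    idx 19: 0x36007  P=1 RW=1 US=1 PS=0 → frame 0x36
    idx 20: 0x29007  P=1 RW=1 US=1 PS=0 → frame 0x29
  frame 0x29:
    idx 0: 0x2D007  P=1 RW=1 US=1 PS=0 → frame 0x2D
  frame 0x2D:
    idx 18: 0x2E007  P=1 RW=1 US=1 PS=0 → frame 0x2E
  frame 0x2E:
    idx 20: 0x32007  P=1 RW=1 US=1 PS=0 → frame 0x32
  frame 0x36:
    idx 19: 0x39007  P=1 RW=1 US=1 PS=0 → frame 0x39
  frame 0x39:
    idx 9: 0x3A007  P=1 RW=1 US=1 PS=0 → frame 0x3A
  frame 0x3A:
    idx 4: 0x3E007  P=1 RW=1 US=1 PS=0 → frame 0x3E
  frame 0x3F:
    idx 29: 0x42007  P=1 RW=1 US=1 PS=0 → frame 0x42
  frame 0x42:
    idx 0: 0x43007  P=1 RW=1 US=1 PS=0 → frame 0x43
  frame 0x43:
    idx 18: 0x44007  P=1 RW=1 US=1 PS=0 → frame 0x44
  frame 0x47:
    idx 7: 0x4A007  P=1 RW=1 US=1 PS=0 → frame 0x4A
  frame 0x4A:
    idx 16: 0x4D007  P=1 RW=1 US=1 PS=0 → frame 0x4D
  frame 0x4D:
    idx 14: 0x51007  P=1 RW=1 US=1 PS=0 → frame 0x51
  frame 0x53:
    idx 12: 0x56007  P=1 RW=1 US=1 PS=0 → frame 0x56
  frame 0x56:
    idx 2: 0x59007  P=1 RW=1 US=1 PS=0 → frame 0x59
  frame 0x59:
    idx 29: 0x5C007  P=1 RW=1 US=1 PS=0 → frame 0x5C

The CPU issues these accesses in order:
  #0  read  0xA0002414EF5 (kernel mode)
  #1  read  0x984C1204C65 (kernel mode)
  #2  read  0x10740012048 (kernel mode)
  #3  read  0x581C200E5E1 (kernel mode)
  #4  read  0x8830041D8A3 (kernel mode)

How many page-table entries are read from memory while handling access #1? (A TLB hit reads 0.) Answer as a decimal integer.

Trace:
#0 VA=0xA0002414EF5 (r,kernel):
  L0 @0x28[20] → 0x29007  P=1,RW=1,US=1,PS=0
  L1 @0x29[0] → 0x2D007  P=1,RW=1,US=1,PS=0
  L2 @0x2D[18] → 0x2E007  P=1,RW=1,US=1,PS=0
  L3 @0x2E[20] → 0x32007  P=1,RW=1,US=1,PS=0
  ⇒ phys 0x32EF5  [4 reads]
#1 VA=0x984C1204C65 (r,kernel):
  L0 @0x28[19] → 0x36007  P=1,RW=1,US=1,PS=0
  L1 @0x36[19] → 0x39007  P=1,RW=1,US=1,PS=0
  L2 @0x39[9] → 0x3A007  P=1,RW=1,US=1,PS=0
  L3 @0x3A[4] → 0x3E007  P=1,RW=1,US=1,PS=0
  ⇒ phys 0x3EC65  [4 reads]
#2 VA=0x10740012048 (r,kernel):
  L0 @0x28[2] → 0x3F007  P=1,RW=1,US=1,PS=0
  L1 @0x3F[29] → 0x42007  P=1,RW=1,US=1,PS=0
  L2 @0x42[0] → 0x43007  P=1,RW=1,US=1,PS=0
  L3 @0x43[18] → 0x44007  P=1,RW=1,US=1,PS=0
  ⇒ phys 0x44048  [4 reads]
#3 VA=0x581C200E5E1 (r,kernel):
  L0 @0x28[11] → 0x47007  P=1,RW=1,US=1,PS=0
  L1 @0x47[7] → 0x4A007  P=1,RW=1,US=1,PS=0
  L2 @0x4A[16] → 0x4D007  P=1,RW=1,US=1,PS=0
  L3 @0x4D[14] → 0x51007  P=1,RW=1,US=1,PS=0
  ⇒ phys 0x515E1  [4 reads]
#4 VA=0x8830041D8A3 (r,kernel):
  L0 @0x28[17] → 0x53007  P=1,RW=1,US=1,PS=0
  L1 @0x53[12] → 0x56007  P=1,RW=1,US=1,PS=0
  L2 @0x56[2] → 0x59007  P=1,RW=1,US=1,PS=0
  L3 @0x59[29] → 0x5C007  P=1,RW=1,US=1,PS=0
  ⇒ phys 0x5C8A3  [4 reads]

Entries read for #1: 4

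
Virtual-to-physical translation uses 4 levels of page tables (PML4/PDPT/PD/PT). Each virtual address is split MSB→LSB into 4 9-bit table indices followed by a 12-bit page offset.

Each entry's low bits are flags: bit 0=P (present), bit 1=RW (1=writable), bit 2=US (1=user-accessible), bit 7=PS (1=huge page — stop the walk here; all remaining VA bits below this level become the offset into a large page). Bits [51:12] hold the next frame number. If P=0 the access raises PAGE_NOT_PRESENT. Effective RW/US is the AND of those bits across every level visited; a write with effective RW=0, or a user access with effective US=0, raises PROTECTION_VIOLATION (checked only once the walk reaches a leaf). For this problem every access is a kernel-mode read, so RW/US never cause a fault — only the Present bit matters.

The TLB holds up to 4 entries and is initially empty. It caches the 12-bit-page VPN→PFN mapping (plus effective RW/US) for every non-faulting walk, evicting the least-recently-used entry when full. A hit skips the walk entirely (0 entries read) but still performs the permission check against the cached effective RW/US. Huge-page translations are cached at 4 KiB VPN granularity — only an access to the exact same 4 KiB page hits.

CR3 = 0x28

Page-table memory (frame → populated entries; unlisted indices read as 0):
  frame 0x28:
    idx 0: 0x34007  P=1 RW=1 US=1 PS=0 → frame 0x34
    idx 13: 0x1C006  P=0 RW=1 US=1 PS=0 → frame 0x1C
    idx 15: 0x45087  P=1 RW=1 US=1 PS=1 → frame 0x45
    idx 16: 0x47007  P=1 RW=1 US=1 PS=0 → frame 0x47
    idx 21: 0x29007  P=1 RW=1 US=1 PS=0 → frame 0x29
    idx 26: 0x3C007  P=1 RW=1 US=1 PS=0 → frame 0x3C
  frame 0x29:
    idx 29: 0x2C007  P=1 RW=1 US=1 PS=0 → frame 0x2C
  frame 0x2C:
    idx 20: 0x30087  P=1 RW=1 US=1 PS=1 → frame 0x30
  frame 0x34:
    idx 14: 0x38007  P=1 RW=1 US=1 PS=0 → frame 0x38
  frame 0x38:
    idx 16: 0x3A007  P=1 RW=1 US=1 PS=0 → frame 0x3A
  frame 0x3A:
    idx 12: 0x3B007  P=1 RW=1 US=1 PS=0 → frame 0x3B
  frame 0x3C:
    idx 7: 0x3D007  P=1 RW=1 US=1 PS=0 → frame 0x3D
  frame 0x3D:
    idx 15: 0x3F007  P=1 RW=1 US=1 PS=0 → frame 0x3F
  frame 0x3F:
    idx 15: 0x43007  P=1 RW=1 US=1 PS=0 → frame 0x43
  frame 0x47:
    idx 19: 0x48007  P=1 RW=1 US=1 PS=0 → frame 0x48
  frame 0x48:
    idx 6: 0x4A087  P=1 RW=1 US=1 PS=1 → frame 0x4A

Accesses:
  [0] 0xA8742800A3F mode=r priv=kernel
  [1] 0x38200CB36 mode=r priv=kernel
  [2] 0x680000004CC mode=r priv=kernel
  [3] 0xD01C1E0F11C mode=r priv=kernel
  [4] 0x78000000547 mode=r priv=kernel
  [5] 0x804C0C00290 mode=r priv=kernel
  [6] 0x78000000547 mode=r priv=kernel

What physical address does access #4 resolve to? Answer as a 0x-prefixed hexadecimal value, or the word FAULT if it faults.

Per-access translation:
#0 VA=0xA8742800A3F (r,kernel):
  L0 @0x28[21] → 0x29007  P=1,RW=1,US=1,PS=0
  L1 @0x29[29] → 0x2C007  P=1,RW=1,US=1,PS=0
  L2 @0x2C[20] → 0x30087  P=1,RW=1,US=1,PS=1
  ⇒ phys 0x30A3F (huge @L2)  [3 reads]
#1 VA=0x38200CB36 (r,kernel):
  L0 @0x28[0] → 0x34007  P=1,RW=1,US=1,PS=0
  L1 @0x34[14] → 0x38007  P=1,RW=1,US=1,PS=0
  L2 @0x38[16] → 0x3A007  P=1,RW=1,US=1,PS=0
  L3 @0x3A[12] → 0x3B007  P=1,RW=1,US=1,PS=0
  ⇒ phys 0x3BB36  [4 reads]
#2 VA=0x680000004CC (r,kernel):
  L0 @0x28[13] → 0x1C006  P=0,RW=1,US=1,PS=0
  ✗ PAGE_NOT_PRESENT  [1 reads]
#3 VA=0xD01C1E0F11C (r,kernel):
  L0 @0x28[26] → 0x3C007  P=1,RW=1,US=1,PS=0
  L1 @0x3C[7] → 0x3D007  P=1,RW=1,US=1,PS=0
  L2 @0x3D[15] → 0x3F007  P=1,RW=1,US=1,PS=0
  L3 @0x3F[15] → 0x43007  P=1,RW=1,US=1,PS=0
  ⇒ phys 0x4311C  [4 reads]
#4 VA=0x78000000547 (r,kernel):
  L0 @0x28[15] → 0x45087  P=1,RW=1,US=1,PS=1
  ⇒ phys 0x45547 (huge @L0)  [1 reads]
#5 VA=0x804C0C00290 (r,kernel):
  L0 @0x28[16] → 0x47007  P=1,RW=1,US=1,PS=0
  L1 @0x47[19] → 0x48007  P=1,RW=1,US=1,PS=0
  L2 @0x48[6] → 0x4A087  P=1,RW=1,US=1,PS=1
  ⇒ phys 0x4A290 (huge @L2)  [3 reads]
#6 VA=0x78000000547 (r,kernel):
  TLB hit vpn=0x78000000 → PA=0x45547

Access #4 PA: 0x45547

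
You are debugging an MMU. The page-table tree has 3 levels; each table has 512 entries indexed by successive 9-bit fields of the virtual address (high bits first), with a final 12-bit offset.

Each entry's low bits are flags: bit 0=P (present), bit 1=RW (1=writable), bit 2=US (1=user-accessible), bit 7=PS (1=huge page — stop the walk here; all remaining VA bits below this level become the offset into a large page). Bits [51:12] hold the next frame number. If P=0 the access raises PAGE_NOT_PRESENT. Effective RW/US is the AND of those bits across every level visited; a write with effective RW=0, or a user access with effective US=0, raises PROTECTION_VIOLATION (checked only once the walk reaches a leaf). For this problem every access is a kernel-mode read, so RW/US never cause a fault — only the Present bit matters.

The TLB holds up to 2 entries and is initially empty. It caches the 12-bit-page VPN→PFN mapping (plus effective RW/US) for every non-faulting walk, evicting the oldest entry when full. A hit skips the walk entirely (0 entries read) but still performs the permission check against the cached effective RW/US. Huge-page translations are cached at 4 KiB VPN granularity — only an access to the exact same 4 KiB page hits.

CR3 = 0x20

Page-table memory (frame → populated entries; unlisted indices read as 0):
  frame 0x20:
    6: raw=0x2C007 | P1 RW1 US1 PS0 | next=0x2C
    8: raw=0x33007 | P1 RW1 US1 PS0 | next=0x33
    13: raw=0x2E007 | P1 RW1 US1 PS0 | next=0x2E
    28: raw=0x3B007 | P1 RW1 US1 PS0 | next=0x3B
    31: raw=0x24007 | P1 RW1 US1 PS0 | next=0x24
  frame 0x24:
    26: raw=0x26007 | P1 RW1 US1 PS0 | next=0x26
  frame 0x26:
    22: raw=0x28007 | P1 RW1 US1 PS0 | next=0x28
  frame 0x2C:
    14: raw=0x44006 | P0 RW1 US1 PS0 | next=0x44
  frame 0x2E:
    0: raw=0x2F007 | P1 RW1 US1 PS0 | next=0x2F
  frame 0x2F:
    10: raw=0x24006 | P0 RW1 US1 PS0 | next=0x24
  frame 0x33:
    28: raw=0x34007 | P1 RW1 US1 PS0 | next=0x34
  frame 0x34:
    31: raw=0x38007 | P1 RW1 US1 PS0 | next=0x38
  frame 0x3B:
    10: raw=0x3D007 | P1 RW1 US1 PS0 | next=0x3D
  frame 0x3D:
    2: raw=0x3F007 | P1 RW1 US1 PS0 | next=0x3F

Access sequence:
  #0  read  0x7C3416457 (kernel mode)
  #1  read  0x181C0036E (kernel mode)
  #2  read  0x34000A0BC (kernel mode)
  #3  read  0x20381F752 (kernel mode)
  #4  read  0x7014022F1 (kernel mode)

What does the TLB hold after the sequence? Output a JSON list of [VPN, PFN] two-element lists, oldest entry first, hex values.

Trace:
#0 VA=0x7C3416457 (r,kernel):
  lvl0: tbl 0x20, slot 31 ⇒ 0x24007 (P1/RW1/US1/PS0)
  lvl1: tbl 0x24, slot 26 ⇒ 0x26007 (P1/RW1/US1/PS0)
  lvl2: tbl 0x26, slot 22 ⇒ 0x28007 (P1/RW1/US1/PS0)
  → PA=0x28457  (3 entries read)
#1 VA=0x181C0036E (r,kernel):
  lvl0: tbl 0x20, slot 6 ⇒ 0x2C007 (P1/RW1/US1/PS0)
  lvl1: tbl 0x2C, slot 14 ⇒ 0x44006 (P0/RW1/US1/PS0)
  ⇒ fault: PAGE_NOT_PRESENT  — 2 lookups
#2 VA=0x34000A0BC (r,kernel):
  lvl0: tbl 0x20, slot 13 ⇒ 0x2E007 (P1/RW1/US1/PS0)
  lvl1: tbl 0x2E, slot 0 ⇒ 0x2F007 (P1/RW1/US1/PS0)
  lvl2: tbl 0x2F, slot 10 ⇒ 0x24006 (P0/RW1/US1/PS0)
  ⇒ fault: PAGE_NOT_PRESENT  — 3 lookups
#3 VA=0x20381F752 (r,kernel):
  lvl0: tbl 0x20, slot 8 ⇒ 0x33007 (P1/RW1/US1/PS0)
  lvl1: tbl 0x33, slot 28 ⇒ 0x34007 (P1/RW1/US1/PS0)
  lvl2: tbl 0x34, slot 31 ⇒ 0x38007 (P1/RW1/US1/PS0)
  → PA=0x38752  (3 entries read)
#4 VA=0x7014022F1 (r,kernel):
  lvl0: tbl 0x20, slot 28 ⇒ 0x3B007 (P1/RW1/US1/PS0)
  lvl1: tbl 0x3B, slot 10 ⇒ 0x3D007 (P1/RW1/US1/PS0)
  lvl2: tbl 0x3D, slot 2 ⇒ 0x3F007 (P1/RW1/US1/PS0)
  → PA=0x3F2F1  (3 entries read)

TLB: [["0x20381F", "0x38"], ["0x701402", "0x3F"]]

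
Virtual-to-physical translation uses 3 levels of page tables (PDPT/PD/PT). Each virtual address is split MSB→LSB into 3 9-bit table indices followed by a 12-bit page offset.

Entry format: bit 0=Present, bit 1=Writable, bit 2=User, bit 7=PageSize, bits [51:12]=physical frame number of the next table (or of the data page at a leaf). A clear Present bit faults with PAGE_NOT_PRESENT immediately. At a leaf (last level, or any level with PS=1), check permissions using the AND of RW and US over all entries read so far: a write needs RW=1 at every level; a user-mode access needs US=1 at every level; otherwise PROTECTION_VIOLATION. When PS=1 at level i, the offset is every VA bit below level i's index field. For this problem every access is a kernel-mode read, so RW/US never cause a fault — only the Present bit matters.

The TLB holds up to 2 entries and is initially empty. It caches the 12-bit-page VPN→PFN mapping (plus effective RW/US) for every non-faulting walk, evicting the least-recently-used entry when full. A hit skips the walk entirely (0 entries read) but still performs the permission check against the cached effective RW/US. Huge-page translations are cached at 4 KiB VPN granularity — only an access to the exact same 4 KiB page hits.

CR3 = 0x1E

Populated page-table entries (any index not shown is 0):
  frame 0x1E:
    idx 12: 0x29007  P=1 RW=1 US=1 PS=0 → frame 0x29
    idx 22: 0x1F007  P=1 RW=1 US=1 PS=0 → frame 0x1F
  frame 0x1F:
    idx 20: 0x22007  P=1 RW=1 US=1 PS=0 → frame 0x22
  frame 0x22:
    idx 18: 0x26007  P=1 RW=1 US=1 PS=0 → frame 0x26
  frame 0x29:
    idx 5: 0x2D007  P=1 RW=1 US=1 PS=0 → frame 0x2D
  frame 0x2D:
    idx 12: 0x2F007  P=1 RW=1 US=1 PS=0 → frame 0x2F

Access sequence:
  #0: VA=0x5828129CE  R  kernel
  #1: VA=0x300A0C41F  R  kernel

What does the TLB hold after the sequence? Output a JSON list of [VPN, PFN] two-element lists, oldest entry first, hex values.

Trace:
#0 VA=0x5828129CE (r,kernel):
  L0: frame=0x1E idx=22 entry=0x1F007 [P=1 RW=1 US=1 PS=0]
  L1: frame=0x1F idx=20 entry=0x22007 [P=1 RW=1 US=1 PS=0]
  L2: frame=0x22 idx=18 entry=0x26007 [P=1 RW=1 US=1 PS=0]
  ⇒ phys 0x269CE  [3 reads]
#1 VA=0x300A0C41F (r,kernel):
  L0: frame=0x1E idx=12 entry=0x29007 [P=1 RW=1 US=1 PS=0]
  L1: frame=0x29 idx=5 entry=0x2D007 [P=1 RW=1 US=1 PS=0]
  L2: frame=0x2D idx=12 entry=0x2F007 [P=1 RW=1 US=1 PS=0]
  ⇒ phys 0x2F41F  [3 reads]

TLB: [["0x582812", "0x26"], ["0x300A0C", "0x2F"]]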